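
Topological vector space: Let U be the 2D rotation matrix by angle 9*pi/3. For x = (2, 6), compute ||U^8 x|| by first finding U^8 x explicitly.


U is a rotation by theta = 9*pi/3
U^8 = rotation by 8*theta = 72*pi/3 = 0*pi/3 (mod 2*pi)
cos(0*pi/3) = 1.0000, sin(0*pi/3) = 0.0000
U^8 x = (1.0000 * 2 - 0.0000 * 6, 0.0000 * 2 + 1.0000 * 6)
= (2.0000, 6.0000)
||U^8 x|| = sqrt(2.0000^2 + 6.0000^2) = sqrt(40.0000) = 6.3246

6.3246


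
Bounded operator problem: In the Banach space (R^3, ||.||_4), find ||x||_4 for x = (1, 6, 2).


The l^4 norm = (sum |x_i|^4)^(1/4)
Sum of 4th powers = 1 + 1296 + 16 = 1313
||x||_4 = (1313)^(1/4) = 6.0196

6.0196


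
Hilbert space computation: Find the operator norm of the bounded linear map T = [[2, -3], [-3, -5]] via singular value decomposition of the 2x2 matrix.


A^T A = [[13, 9], [9, 34]]
trace(A^T A) = 47, det(A^T A) = 361
discriminant = 47^2 - 4*361 = 765
Largest eigenvalue of A^T A = (trace + sqrt(disc))/2 = 37.3293
||T|| = sqrt(37.3293) = 6.1098

6.1098


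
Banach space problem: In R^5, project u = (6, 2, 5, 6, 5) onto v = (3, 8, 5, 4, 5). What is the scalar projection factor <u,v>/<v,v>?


Computing <u,v> = 6*3 + 2*8 + 5*5 + 6*4 + 5*5 = 108
Computing <v,v> = 3^2 + 8^2 + 5^2 + 4^2 + 5^2 = 139
Projection coefficient = 108/139 = 0.7770

0.7770


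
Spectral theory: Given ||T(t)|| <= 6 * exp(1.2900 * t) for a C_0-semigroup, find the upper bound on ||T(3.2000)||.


||T(3.2000)|| <= 6 * exp(1.2900 * 3.2000)
= 6 * exp(4.1280)
= 6 * 62.0537
= 372.3221

372.3221


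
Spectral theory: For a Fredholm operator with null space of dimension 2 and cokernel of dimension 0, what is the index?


The Fredholm index is defined as ind(T) = dim(ker T) - dim(coker T)
= 2 - 0
= 2

2


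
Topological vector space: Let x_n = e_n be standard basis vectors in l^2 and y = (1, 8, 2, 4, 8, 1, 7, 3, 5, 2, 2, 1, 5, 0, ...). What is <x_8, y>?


x_8 = e_8 is the standard basis vector with 1 in position 8.
<x_8, y> = y_8 = 3
As n -> infinity, <x_n, y> -> 0, confirming weak convergence of (x_n) to 0.

3


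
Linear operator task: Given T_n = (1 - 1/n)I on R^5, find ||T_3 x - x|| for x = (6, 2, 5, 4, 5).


T_3 x - x = (1 - 1/3)x - x = -x/3
||x|| = sqrt(106) = 10.2956
||T_3 x - x|| = ||x||/3 = 10.2956/3 = 3.4319

3.4319


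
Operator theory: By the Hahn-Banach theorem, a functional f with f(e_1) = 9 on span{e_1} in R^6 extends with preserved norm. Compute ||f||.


The norm of f is given by ||f|| = sup_{||x||=1} |f(x)|.
On span{e_1}, ||e_1|| = 1, so ||f|| = |f(e_1)| / ||e_1||
= |9| / 1 = 9.0000

9.0000


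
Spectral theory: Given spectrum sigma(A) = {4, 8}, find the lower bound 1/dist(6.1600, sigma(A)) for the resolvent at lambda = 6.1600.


dist(6.1600, {4, 8}) = min(|6.1600 - 4|, |6.1600 - 8|)
= min(2.1600, 1.8400) = 1.8400
Resolvent bound = 1/1.8400 = 0.5435

0.5435


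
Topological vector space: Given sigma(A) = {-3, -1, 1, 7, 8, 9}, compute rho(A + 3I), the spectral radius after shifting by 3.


Spectrum of A + 3I = {0, 2, 4, 10, 11, 12}
Spectral radius = max |lambda| over the shifted spectrum
= max(0, 2, 4, 10, 11, 12) = 12

12


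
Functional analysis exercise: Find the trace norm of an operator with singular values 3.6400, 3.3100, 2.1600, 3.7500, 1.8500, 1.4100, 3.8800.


The nuclear norm is the sum of all singular values.
||T||_1 = 3.6400 + 3.3100 + 2.1600 + 3.7500 + 1.8500 + 1.4100 + 3.8800
= 20.0000

20.0000


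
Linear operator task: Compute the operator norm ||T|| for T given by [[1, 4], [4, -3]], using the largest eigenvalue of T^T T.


A^T A = [[17, -8], [-8, 25]]
trace(A^T A) = 42, det(A^T A) = 361
discriminant = 42^2 - 4*361 = 320
Largest eigenvalue of A^T A = (trace + sqrt(disc))/2 = 29.9443
||T|| = sqrt(29.9443) = 5.4721

5.4721


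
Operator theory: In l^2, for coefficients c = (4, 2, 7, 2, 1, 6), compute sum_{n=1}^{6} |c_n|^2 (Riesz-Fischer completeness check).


sum |c_n|^2 = 4^2 + 2^2 + 7^2 + 2^2 + 1^2 + 6^2
= 16 + 4 + 49 + 4 + 1 + 36
= 110

110


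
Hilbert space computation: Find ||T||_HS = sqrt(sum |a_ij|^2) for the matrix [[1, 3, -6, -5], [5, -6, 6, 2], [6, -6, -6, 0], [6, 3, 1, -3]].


The Hilbert-Schmidt norm is sqrt(sum of squares of all entries).
Sum of squares = 1^2 + 3^2 + (-6)^2 + (-5)^2 + 5^2 + (-6)^2 + 6^2 + 2^2 + 6^2 + (-6)^2 + (-6)^2 + 0^2 + 6^2 + 3^2 + 1^2 + (-3)^2
= 1 + 9 + 36 + 25 + 25 + 36 + 36 + 4 + 36 + 36 + 36 + 0 + 36 + 9 + 1 + 9 = 335
||T||_HS = sqrt(335) = 18.3030

18.3030


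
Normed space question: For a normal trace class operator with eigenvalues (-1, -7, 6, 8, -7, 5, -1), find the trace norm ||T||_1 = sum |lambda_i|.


For a normal operator, singular values equal |eigenvalues|.
Trace norm = sum |lambda_i| = 1 + 7 + 6 + 8 + 7 + 5 + 1
= 35

35


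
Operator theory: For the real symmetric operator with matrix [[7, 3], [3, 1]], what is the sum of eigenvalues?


For a self-adjoint (symmetric) matrix, the eigenvalues are real.
The sum of eigenvalues equals the trace of the matrix.
trace = 7 + 1 = 8

8


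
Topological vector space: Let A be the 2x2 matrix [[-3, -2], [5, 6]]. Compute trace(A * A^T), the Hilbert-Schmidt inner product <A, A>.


trace(A * A^T) = sum of squares of all entries
= (-3)^2 + (-2)^2 + 5^2 + 6^2
= 9 + 4 + 25 + 36
= 74

74


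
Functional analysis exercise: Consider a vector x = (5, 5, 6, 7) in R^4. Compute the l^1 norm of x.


The l^1 norm equals the sum of absolute values of all components.
||x||_1 = 5 + 5 + 6 + 7
= 23

23.0000


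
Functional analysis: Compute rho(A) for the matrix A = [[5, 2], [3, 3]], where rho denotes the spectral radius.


For a 2x2 matrix, eigenvalues satisfy lambda^2 - (trace)*lambda + det = 0
trace = 5 + 3 = 8
det = 5*3 - 2*3 = 9
discriminant = 8^2 - 4*(9) = 28
spectral radius = max |eigenvalue| = 6.6458

6.6458


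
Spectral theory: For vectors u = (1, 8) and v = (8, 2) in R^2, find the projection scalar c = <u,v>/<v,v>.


Computing <u,v> = 1*8 + 8*2 = 24
Computing <v,v> = 8^2 + 2^2 = 68
Projection coefficient = 24/68 = 0.3529

0.3529


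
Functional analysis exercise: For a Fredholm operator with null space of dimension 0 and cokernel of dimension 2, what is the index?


The Fredholm index is defined as ind(T) = dim(ker T) - dim(coker T)
= 0 - 2
= -2

-2


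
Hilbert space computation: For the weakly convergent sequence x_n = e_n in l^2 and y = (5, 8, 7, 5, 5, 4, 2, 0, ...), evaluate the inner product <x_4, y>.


x_4 = e_4 is the standard basis vector with 1 in position 4.
<x_4, y> = y_4 = 5
As n -> infinity, <x_n, y> -> 0, confirming weak convergence of (x_n) to 0.

5


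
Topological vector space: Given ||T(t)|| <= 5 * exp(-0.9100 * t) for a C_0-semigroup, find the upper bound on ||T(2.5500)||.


||T(2.5500)|| <= 5 * exp(-0.9100 * 2.5500)
= 5 * exp(-2.3205)
= 5 * 0.0982
= 0.4911

0.4911


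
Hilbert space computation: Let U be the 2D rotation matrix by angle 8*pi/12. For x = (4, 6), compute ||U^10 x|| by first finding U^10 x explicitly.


U is a rotation by theta = 8*pi/12
U^10 = rotation by 10*theta = 80*pi/12 = 8*pi/12 (mod 2*pi)
cos(8*pi/12) = -0.5000, sin(8*pi/12) = 0.8660
U^10 x = (-0.5000 * 4 - 0.8660 * 6, 0.8660 * 4 + -0.5000 * 6)
= (-7.1962, 0.4641)
||U^10 x|| = sqrt((-7.1962)^2 + 0.4641^2) = sqrt(52.0000) = 7.2111

7.2111


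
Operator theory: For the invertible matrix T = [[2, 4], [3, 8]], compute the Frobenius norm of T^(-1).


det(T) = 2*8 - 4*3 = 4
T^(-1) = (1/4) * [[8, -4], [-3, 2]] = [[2.0000, -1.0000], [-0.7500, 0.5000]]
||T^(-1)||_F^2 = 2.0000^2 + (-1.0000)^2 + (-0.7500)^2 + 0.5000^2 = 5.8125
||T^(-1)||_F = sqrt(5.8125) = 2.4109

2.4109


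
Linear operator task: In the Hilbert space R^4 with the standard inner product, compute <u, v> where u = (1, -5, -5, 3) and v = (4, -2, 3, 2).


Computing the standard inner product <u, v> = sum u_i * v_i
= 1*4 + -5*-2 + -5*3 + 3*2
= 4 + 10 + -15 + 6
= 5

5


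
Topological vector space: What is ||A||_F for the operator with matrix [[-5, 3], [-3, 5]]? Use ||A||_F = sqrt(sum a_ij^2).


||A||_F^2 = sum a_ij^2
= (-5)^2 + 3^2 + (-3)^2 + 5^2
= 25 + 9 + 9 + 25 = 68
||A||_F = sqrt(68) = 8.2462

8.2462


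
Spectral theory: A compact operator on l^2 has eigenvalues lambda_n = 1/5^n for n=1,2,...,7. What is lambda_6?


The eigenvalue formula gives lambda_6 = 1/5^6
= 1/15625
= 6.4000e-05

6.4000e-05


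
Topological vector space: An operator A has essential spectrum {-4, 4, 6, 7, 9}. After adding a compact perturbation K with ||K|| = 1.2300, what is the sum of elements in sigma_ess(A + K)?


By Weyl's theorem, the essential spectrum is invariant under compact perturbations.
sigma_ess(A + K) = sigma_ess(A) = {-4, 4, 6, 7, 9}
Sum = -4 + 4 + 6 + 7 + 9 = 22

22


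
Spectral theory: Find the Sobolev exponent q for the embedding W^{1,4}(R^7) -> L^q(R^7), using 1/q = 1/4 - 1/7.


Using the Sobolev embedding formula: 1/q = 1/p - k/n
1/q = 1/4 - 1/7 = 3/28
q = 1/(3/28) = 28/3 = 9.3333

9.3333


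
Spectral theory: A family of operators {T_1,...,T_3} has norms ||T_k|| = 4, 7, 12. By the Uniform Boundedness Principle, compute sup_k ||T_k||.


By the Uniform Boundedness Principle, the supremum of norms is finite.
sup_k ||T_k|| = max(4, 7, 12) = 12

12


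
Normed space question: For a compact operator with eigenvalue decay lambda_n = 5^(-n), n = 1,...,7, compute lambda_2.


The eigenvalue formula gives lambda_2 = 1/5^2
= 1/25
= 0.0400

0.0400


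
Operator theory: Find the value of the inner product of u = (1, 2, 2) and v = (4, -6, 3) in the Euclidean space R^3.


Computing the standard inner product <u, v> = sum u_i * v_i
= 1*4 + 2*-6 + 2*3
= 4 + -12 + 6
= -2

-2


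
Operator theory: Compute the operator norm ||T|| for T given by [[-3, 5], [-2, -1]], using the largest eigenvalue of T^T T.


A^T A = [[13, -13], [-13, 26]]
trace(A^T A) = 39, det(A^T A) = 169
discriminant = 39^2 - 4*169 = 845
Largest eigenvalue of A^T A = (trace + sqrt(disc))/2 = 34.0344
||T|| = sqrt(34.0344) = 5.8339

5.8339


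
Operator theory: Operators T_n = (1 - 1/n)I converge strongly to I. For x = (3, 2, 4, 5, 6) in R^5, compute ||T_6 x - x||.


T_6 x - x = (1 - 1/6)x - x = -x/6
||x|| = sqrt(90) = 9.4868
||T_6 x - x|| = ||x||/6 = 9.4868/6 = 1.5811

1.5811


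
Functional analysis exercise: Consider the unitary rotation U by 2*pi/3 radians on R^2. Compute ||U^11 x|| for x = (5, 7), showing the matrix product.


U is a rotation by theta = 2*pi/3
U^11 = rotation by 11*theta = 22*pi/3 = 4*pi/3 (mod 2*pi)
cos(4*pi/3) = -0.5000, sin(4*pi/3) = -0.8660
U^11 x = (-0.5000 * 5 - -0.8660 * 7, -0.8660 * 5 + -0.5000 * 7)
= (3.5622, -7.8301)
||U^11 x|| = sqrt(3.5622^2 + (-7.8301)^2) = sqrt(74.0000) = 8.6023

8.6023


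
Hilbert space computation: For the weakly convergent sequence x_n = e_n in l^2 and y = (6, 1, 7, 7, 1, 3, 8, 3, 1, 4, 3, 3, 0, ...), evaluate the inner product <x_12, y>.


x_12 = e_12 is the standard basis vector with 1 in position 12.
<x_12, y> = y_12 = 3
As n -> infinity, <x_n, y> -> 0, confirming weak convergence of (x_n) to 0.

3


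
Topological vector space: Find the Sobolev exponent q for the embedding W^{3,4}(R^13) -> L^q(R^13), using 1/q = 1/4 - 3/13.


Using the Sobolev embedding formula: 1/q = 1/p - k/n
1/q = 1/4 - 3/13 = 1/52
q = 1/(1/52) = 52

52.0000


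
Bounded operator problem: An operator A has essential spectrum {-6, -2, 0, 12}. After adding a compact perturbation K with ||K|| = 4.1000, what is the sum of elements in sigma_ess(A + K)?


By Weyl's theorem, the essential spectrum is invariant under compact perturbations.
sigma_ess(A + K) = sigma_ess(A) = {-6, -2, 0, 12}
Sum = -6 + -2 + 0 + 12 = 4

4


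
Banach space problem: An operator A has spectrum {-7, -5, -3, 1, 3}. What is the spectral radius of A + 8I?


Spectrum of A + 8I = {1, 3, 5, 9, 11}
Spectral radius = max |lambda| over the shifted spectrum
= max(1, 3, 5, 9, 11) = 11

11


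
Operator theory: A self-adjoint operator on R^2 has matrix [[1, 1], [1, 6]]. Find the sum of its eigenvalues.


For a self-adjoint (symmetric) matrix, the eigenvalues are real.
The sum of eigenvalues equals the trace of the matrix.
trace = 1 + 6 = 7

7


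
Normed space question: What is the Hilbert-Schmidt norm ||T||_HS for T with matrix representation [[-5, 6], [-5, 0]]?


The Hilbert-Schmidt norm is sqrt(sum of squares of all entries).
Sum of squares = (-5)^2 + 6^2 + (-5)^2 + 0^2
= 25 + 36 + 25 + 0 = 86
||T||_HS = sqrt(86) = 9.2736

9.2736


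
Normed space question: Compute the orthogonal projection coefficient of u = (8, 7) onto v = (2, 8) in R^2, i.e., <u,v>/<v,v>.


Computing <u,v> = 8*2 + 7*8 = 72
Computing <v,v> = 2^2 + 8^2 = 68
Projection coefficient = 72/68 = 1.0588

1.0588


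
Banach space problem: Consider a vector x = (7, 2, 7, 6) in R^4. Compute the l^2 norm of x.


The l^2 norm = (sum |x_i|^2)^(1/2)
Sum of 2th powers = 49 + 4 + 49 + 36 = 138
||x||_2 = (138)^(1/2) = 11.7473

11.7473


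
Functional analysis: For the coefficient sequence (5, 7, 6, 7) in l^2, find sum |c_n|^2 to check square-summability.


sum |c_n|^2 = 5^2 + 7^2 + 6^2 + 7^2
= 25 + 49 + 36 + 49
= 159

159


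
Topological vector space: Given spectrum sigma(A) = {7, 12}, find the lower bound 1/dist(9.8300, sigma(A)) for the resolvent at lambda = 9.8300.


dist(9.8300, {7, 12}) = min(|9.8300 - 7|, |9.8300 - 12|)
= min(2.8300, 2.1700) = 2.1700
Resolvent bound = 1/2.1700 = 0.4608

0.4608


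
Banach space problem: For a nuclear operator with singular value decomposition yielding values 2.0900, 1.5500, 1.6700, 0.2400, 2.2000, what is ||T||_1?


The nuclear norm is the sum of all singular values.
||T||_1 = 2.0900 + 1.5500 + 1.6700 + 0.2400 + 2.2000
= 7.7500

7.7500


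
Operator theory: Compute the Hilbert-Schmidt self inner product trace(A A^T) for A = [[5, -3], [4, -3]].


trace(A * A^T) = sum of squares of all entries
= 5^2 + (-3)^2 + 4^2 + (-3)^2
= 25 + 9 + 16 + 9
= 59

59


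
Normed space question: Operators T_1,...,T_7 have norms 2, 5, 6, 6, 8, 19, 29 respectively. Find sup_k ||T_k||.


By the Uniform Boundedness Principle, the supremum of norms is finite.
sup_k ||T_k|| = max(2, 5, 6, 6, 8, 19, 29) = 29

29


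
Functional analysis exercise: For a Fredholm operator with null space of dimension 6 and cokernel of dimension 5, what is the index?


The Fredholm index is defined as ind(T) = dim(ker T) - dim(coker T)
= 6 - 5
= 1

1


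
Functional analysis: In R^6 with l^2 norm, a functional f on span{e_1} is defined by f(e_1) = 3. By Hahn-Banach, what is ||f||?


The norm of f is given by ||f|| = sup_{||x||=1} |f(x)|.
On span{e_1}, ||e_1|| = 1, so ||f|| = |f(e_1)| / ||e_1||
= |3| / 1 = 3.0000

3.0000


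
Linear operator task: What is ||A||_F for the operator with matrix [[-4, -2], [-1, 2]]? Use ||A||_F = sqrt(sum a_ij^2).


||A||_F^2 = sum a_ij^2
= (-4)^2 + (-2)^2 + (-1)^2 + 2^2
= 16 + 4 + 1 + 4 = 25
||A||_F = sqrt(25) = 5.0000

5.0000


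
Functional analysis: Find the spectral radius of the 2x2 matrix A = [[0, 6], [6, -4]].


For a 2x2 matrix, eigenvalues satisfy lambda^2 - (trace)*lambda + det = 0
trace = 0 + -4 = -4
det = 0*-4 - 6*6 = -36
discriminant = (-4)^2 - 4*(-36) = 160
spectral radius = max |eigenvalue| = 8.3246

8.3246


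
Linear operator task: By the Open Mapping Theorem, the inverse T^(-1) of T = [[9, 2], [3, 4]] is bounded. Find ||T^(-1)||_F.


det(T) = 9*4 - 2*3 = 30
T^(-1) = (1/30) * [[4, -2], [-3, 9]] = [[0.1333, -0.0667], [-0.1000, 0.3000]]
||T^(-1)||_F^2 = 0.1333^2 + (-0.0667)^2 + (-0.1000)^2 + 0.3000^2 = 0.1222
||T^(-1)||_F = sqrt(0.1222) = 0.3496

0.3496


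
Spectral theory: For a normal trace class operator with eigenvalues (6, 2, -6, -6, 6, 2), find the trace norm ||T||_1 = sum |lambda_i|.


For a normal operator, singular values equal |eigenvalues|.
Trace norm = sum |lambda_i| = 6 + 2 + 6 + 6 + 6 + 2
= 28

28


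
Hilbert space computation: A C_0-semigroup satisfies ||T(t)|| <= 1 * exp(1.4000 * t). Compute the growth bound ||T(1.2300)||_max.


||T(1.2300)|| <= 1 * exp(1.4000 * 1.2300)
= 1 * exp(1.7220)
= 1 * 5.5957
= 5.5957

5.5957


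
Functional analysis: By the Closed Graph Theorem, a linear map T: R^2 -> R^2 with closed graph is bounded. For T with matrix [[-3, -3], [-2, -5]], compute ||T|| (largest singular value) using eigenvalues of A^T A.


A^T A = [[13, 19], [19, 34]]
trace(A^T A) = 47, det(A^T A) = 81
discriminant = 47^2 - 4*81 = 1885
Largest eigenvalue of A^T A = (trace + sqrt(disc))/2 = 45.2083
||T|| = sqrt(45.2083) = 6.7237

6.7237


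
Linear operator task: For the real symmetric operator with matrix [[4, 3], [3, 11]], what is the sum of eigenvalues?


For a self-adjoint (symmetric) matrix, the eigenvalues are real.
The sum of eigenvalues equals the trace of the matrix.
trace = 4 + 11 = 15

15


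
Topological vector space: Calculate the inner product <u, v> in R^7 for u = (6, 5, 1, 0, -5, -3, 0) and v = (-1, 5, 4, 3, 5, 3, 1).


Computing the standard inner product <u, v> = sum u_i * v_i
= 6*-1 + 5*5 + 1*4 + 0*3 + -5*5 + -3*3 + 0*1
= -6 + 25 + 4 + 0 + -25 + -9 + 0
= -11

-11


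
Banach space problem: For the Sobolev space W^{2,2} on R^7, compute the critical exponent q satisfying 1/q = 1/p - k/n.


Using the Sobolev embedding formula: 1/q = 1/p - k/n
1/q = 1/2 - 2/7 = 3/14
q = 1/(3/14) = 14/3 = 4.6667

4.6667


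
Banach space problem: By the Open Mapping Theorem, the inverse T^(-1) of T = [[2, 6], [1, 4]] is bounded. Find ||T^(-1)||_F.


det(T) = 2*4 - 6*1 = 2
T^(-1) = (1/2) * [[4, -6], [-1, 2]] = [[2.0000, -3.0000], [-0.5000, 1.0000]]
||T^(-1)||_F^2 = 2.0000^2 + (-3.0000)^2 + (-0.5000)^2 + 1.0000^2 = 14.2500
||T^(-1)||_F = sqrt(14.2500) = 3.7749

3.7749


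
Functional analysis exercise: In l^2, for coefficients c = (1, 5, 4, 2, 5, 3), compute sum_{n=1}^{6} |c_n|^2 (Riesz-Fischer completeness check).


sum |c_n|^2 = 1^2 + 5^2 + 4^2 + 2^2 + 5^2 + 3^2
= 1 + 25 + 16 + 4 + 25 + 9
= 80

80


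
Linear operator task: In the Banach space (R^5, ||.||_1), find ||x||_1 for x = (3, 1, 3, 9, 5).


The l^1 norm equals the sum of absolute values of all components.
||x||_1 = 3 + 1 + 3 + 9 + 5
= 21

21.0000


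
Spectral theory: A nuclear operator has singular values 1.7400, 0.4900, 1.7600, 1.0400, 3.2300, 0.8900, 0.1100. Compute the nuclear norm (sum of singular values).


The nuclear norm is the sum of all singular values.
||T||_1 = 1.7400 + 0.4900 + 1.7600 + 1.0400 + 3.2300 + 0.8900 + 0.1100
= 9.2600

9.2600


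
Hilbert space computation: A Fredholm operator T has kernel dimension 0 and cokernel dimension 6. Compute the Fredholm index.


The Fredholm index is defined as ind(T) = dim(ker T) - dim(coker T)
= 0 - 6
= -6

-6


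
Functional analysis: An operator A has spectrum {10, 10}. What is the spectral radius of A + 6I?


Spectrum of A + 6I = {16, 16}
Spectral radius = max |lambda| over the shifted spectrum
= max(16, 16) = 16

16


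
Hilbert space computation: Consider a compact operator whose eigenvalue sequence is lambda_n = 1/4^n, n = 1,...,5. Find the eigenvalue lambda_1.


The eigenvalue formula gives lambda_1 = 1/4^1
= 1/4
= 0.2500

0.2500


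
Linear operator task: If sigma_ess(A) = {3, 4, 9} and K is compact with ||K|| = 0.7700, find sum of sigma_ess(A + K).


By Weyl's theorem, the essential spectrum is invariant under compact perturbations.
sigma_ess(A + K) = sigma_ess(A) = {3, 4, 9}
Sum = 3 + 4 + 9 = 16

16


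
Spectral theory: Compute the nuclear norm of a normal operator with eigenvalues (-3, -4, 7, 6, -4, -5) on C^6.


For a normal operator, singular values equal |eigenvalues|.
Trace norm = sum |lambda_i| = 3 + 4 + 7 + 6 + 4 + 5
= 29

29


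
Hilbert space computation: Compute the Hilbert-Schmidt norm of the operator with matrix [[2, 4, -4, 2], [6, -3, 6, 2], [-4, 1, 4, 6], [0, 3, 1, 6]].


The Hilbert-Schmidt norm is sqrt(sum of squares of all entries).
Sum of squares = 2^2 + 4^2 + (-4)^2 + 2^2 + 6^2 + (-3)^2 + 6^2 + 2^2 + (-4)^2 + 1^2 + 4^2 + 6^2 + 0^2 + 3^2 + 1^2 + 6^2
= 4 + 16 + 16 + 4 + 36 + 9 + 36 + 4 + 16 + 1 + 16 + 36 + 0 + 9 + 1 + 36 = 240
||T||_HS = sqrt(240) = 15.4919

15.4919


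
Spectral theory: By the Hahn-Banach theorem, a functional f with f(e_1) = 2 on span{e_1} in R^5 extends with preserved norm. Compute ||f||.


The norm of f is given by ||f|| = sup_{||x||=1} |f(x)|.
On span{e_1}, ||e_1|| = 1, so ||f|| = |f(e_1)| / ||e_1||
= |2| / 1 = 2.0000

2.0000


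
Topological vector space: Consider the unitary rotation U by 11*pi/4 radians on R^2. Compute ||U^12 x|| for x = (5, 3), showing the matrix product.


U is a rotation by theta = 11*pi/4
U^12 = rotation by 12*theta = 132*pi/4 = 4*pi/4 (mod 2*pi)
cos(4*pi/4) = -1.0000, sin(4*pi/4) = 0.0000
U^12 x = (-1.0000 * 5 - 0.0000 * 3, 0.0000 * 5 + -1.0000 * 3)
= (-5.0000, -3.0000)
||U^12 x|| = sqrt((-5.0000)^2 + (-3.0000)^2) = sqrt(34.0000) = 5.8310

5.8310


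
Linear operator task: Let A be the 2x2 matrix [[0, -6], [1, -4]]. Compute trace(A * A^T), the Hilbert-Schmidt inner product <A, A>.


trace(A * A^T) = sum of squares of all entries
= 0^2 + (-6)^2 + 1^2 + (-4)^2
= 0 + 36 + 1 + 16
= 53

53


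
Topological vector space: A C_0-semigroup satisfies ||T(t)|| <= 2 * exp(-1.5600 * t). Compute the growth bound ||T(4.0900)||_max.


||T(4.0900)|| <= 2 * exp(-1.5600 * 4.0900)
= 2 * exp(-6.3804)
= 2 * 0.0017
= 0.0034

0.0034


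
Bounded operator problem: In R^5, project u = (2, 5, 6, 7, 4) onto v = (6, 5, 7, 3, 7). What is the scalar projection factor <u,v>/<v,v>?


Computing <u,v> = 2*6 + 5*5 + 6*7 + 7*3 + 4*7 = 128
Computing <v,v> = 6^2 + 5^2 + 7^2 + 3^2 + 7^2 = 168
Projection coefficient = 128/168 = 0.7619

0.7619


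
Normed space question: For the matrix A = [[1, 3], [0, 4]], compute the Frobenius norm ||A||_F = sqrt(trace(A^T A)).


||A||_F^2 = sum a_ij^2
= 1^2 + 3^2 + 0^2 + 4^2
= 1 + 9 + 0 + 16 = 26
||A||_F = sqrt(26) = 5.0990

5.0990


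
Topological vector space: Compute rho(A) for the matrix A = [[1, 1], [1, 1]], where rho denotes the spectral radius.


For a 2x2 matrix, eigenvalues satisfy lambda^2 - (trace)*lambda + det = 0
trace = 1 + 1 = 2
det = 1*1 - 1*1 = 0
discriminant = 2^2 - 4*(0) = 4
spectral radius = max |eigenvalue| = 2.0000

2.0000


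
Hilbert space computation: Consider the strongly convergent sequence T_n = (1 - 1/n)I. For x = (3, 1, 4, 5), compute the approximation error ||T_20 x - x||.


T_20 x - x = (1 - 1/20)x - x = -x/20
||x|| = sqrt(51) = 7.1414
||T_20 x - x|| = ||x||/20 = 7.1414/20 = 0.3571

0.3571


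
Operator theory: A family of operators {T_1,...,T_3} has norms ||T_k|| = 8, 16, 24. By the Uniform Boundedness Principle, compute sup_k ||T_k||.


By the Uniform Boundedness Principle, the supremum of norms is finite.
sup_k ||T_k|| = max(8, 16, 24) = 24

24


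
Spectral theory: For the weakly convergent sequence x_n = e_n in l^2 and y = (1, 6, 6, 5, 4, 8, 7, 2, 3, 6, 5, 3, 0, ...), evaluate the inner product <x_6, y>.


x_6 = e_6 is the standard basis vector with 1 in position 6.
<x_6, y> = y_6 = 8
As n -> infinity, <x_n, y> -> 0, confirming weak convergence of (x_n) to 0.

8


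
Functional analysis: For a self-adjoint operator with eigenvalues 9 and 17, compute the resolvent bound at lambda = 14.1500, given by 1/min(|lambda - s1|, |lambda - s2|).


dist(14.1500, {9, 17}) = min(|14.1500 - 9|, |14.1500 - 17|)
= min(5.1500, 2.8500) = 2.8500
Resolvent bound = 1/2.8500 = 0.3509

0.3509


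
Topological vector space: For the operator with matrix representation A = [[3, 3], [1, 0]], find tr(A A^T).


trace(A * A^T) = sum of squares of all entries
= 3^2 + 3^2 + 1^2 + 0^2
= 9 + 9 + 1 + 0
= 19

19


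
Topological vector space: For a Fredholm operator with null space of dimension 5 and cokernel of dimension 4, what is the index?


The Fredholm index is defined as ind(T) = dim(ker T) - dim(coker T)
= 5 - 4
= 1

1


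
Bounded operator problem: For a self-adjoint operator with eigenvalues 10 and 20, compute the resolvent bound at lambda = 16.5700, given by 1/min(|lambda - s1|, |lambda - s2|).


dist(16.5700, {10, 20}) = min(|16.5700 - 10|, |16.5700 - 20|)
= min(6.5700, 3.4300) = 3.4300
Resolvent bound = 1/3.4300 = 0.2915

0.2915


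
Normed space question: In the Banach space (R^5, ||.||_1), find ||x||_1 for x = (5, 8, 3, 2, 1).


The l^1 norm equals the sum of absolute values of all components.
||x||_1 = 5 + 8 + 3 + 2 + 1
= 19

19.0000


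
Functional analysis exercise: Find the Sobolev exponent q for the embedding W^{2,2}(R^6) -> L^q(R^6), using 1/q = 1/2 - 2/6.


Using the Sobolev embedding formula: 1/q = 1/p - k/n
1/q = 1/2 - 2/6 = 1/6
q = 1/(1/6) = 6

6.0000


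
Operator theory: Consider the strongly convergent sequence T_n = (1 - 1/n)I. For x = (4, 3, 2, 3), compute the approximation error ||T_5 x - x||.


T_5 x - x = (1 - 1/5)x - x = -x/5
||x|| = sqrt(38) = 6.1644
||T_5 x - x|| = ||x||/5 = 6.1644/5 = 1.2329

1.2329


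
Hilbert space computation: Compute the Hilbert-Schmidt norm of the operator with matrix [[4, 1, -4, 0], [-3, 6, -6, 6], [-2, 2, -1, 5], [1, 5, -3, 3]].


The Hilbert-Schmidt norm is sqrt(sum of squares of all entries).
Sum of squares = 4^2 + 1^2 + (-4)^2 + 0^2 + (-3)^2 + 6^2 + (-6)^2 + 6^2 + (-2)^2 + 2^2 + (-1)^2 + 5^2 + 1^2 + 5^2 + (-3)^2 + 3^2
= 16 + 1 + 16 + 0 + 9 + 36 + 36 + 36 + 4 + 4 + 1 + 25 + 1 + 25 + 9 + 9 = 228
||T||_HS = sqrt(228) = 15.0997

15.0997


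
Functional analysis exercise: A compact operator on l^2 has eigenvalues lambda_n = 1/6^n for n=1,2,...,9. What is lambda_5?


The eigenvalue formula gives lambda_5 = 1/6^5
= 1/7776
= 1.2860e-04

1.2860e-04


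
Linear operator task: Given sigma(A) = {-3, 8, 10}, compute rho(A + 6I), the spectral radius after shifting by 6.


Spectrum of A + 6I = {3, 14, 16}
Spectral radius = max |lambda| over the shifted spectrum
= max(3, 14, 16) = 16

16


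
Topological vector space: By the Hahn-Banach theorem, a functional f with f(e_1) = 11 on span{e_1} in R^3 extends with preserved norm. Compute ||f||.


The norm of f is given by ||f|| = sup_{||x||=1} |f(x)|.
On span{e_1}, ||e_1|| = 1, so ||f|| = |f(e_1)| / ||e_1||
= |11| / 1 = 11.0000

11.0000


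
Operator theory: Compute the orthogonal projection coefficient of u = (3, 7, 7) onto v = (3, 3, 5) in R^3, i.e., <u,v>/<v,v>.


Computing <u,v> = 3*3 + 7*3 + 7*5 = 65
Computing <v,v> = 3^2 + 3^2 + 5^2 = 43
Projection coefficient = 65/43 = 1.5116

1.5116


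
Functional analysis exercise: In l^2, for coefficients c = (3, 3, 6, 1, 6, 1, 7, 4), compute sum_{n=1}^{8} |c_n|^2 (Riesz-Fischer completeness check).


sum |c_n|^2 = 3^2 + 3^2 + 6^2 + 1^2 + 6^2 + 1^2 + 7^2 + 4^2
= 9 + 9 + 36 + 1 + 36 + 1 + 49 + 16
= 157

157


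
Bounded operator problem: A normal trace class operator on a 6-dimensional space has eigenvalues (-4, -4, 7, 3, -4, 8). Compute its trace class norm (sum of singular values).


For a normal operator, singular values equal |eigenvalues|.
Trace norm = sum |lambda_i| = 4 + 4 + 7 + 3 + 4 + 8
= 30

30


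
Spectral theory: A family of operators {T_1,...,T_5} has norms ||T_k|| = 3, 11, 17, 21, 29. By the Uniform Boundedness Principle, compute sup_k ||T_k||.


By the Uniform Boundedness Principle, the supremum of norms is finite.
sup_k ||T_k|| = max(3, 11, 17, 21, 29) = 29

29


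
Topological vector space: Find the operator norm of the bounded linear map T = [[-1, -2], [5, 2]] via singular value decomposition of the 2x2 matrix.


A^T A = [[26, 12], [12, 8]]
trace(A^T A) = 34, det(A^T A) = 64
discriminant = 34^2 - 4*64 = 900
Largest eigenvalue of A^T A = (trace + sqrt(disc))/2 = 32.0000
||T|| = sqrt(32.0000) = 5.6569

5.6569


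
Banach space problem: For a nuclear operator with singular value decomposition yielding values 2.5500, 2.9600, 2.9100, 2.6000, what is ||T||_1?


The nuclear norm is the sum of all singular values.
||T||_1 = 2.5500 + 2.9600 + 2.9100 + 2.6000
= 11.0200

11.0200


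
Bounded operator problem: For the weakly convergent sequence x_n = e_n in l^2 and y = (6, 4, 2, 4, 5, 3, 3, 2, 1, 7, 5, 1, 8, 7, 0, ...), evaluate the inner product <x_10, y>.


x_10 = e_10 is the standard basis vector with 1 in position 10.
<x_10, y> = y_10 = 7
As n -> infinity, <x_n, y> -> 0, confirming weak convergence of (x_n) to 0.

7


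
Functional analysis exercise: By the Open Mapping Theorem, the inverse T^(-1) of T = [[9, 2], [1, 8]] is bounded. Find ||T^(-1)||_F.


det(T) = 9*8 - 2*1 = 70
T^(-1) = (1/70) * [[8, -2], [-1, 9]] = [[0.1143, -0.0286], [-0.0143, 0.1286]]
||T^(-1)||_F^2 = 0.1143^2 + (-0.0286)^2 + (-0.0143)^2 + 0.1286^2 = 0.0306
||T^(-1)||_F = sqrt(0.0306) = 0.1750

0.1750


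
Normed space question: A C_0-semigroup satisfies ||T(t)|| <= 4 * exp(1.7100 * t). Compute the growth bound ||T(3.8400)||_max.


||T(3.8400)|| <= 4 * exp(1.7100 * 3.8400)
= 4 * exp(6.5664)
= 4 * 710.8063
= 2843.2253

2843.2253


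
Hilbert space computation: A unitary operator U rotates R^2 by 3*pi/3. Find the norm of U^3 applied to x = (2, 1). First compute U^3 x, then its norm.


U is a rotation by theta = 3*pi/3
U^3 = rotation by 3*theta = 9*pi/3 = 3*pi/3 (mod 2*pi)
cos(3*pi/3) = -1.0000, sin(3*pi/3) = 0.0000
U^3 x = (-1.0000 * 2 - 0.0000 * 1, 0.0000 * 2 + -1.0000 * 1)
= (-2.0000, -1.0000)
||U^3 x|| = sqrt((-2.0000)^2 + (-1.0000)^2) = sqrt(5.0000) = 2.2361

2.2361


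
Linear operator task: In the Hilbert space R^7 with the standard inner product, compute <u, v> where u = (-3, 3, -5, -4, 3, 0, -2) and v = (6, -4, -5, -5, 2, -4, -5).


Computing the standard inner product <u, v> = sum u_i * v_i
= -3*6 + 3*-4 + -5*-5 + -4*-5 + 3*2 + 0*-4 + -2*-5
= -18 + -12 + 25 + 20 + 6 + 0 + 10
= 31

31


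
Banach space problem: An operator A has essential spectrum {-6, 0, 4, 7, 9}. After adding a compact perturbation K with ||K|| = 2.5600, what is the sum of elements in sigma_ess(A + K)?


By Weyl's theorem, the essential spectrum is invariant under compact perturbations.
sigma_ess(A + K) = sigma_ess(A) = {-6, 0, 4, 7, 9}
Sum = -6 + 0 + 4 + 7 + 9 = 14

14


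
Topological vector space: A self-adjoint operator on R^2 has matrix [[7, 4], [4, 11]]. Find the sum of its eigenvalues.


For a self-adjoint (symmetric) matrix, the eigenvalues are real.
The sum of eigenvalues equals the trace of the matrix.
trace = 7 + 11 = 18

18


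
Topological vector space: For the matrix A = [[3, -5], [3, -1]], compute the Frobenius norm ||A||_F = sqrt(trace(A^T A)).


||A||_F^2 = sum a_ij^2
= 3^2 + (-5)^2 + 3^2 + (-1)^2
= 9 + 25 + 9 + 1 = 44
||A||_F = sqrt(44) = 6.6332

6.6332


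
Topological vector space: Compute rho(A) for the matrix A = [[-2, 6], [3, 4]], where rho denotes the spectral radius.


For a 2x2 matrix, eigenvalues satisfy lambda^2 - (trace)*lambda + det = 0
trace = -2 + 4 = 2
det = -2*4 - 6*3 = -26
discriminant = 2^2 - 4*(-26) = 108
spectral radius = max |eigenvalue| = 6.1962

6.1962


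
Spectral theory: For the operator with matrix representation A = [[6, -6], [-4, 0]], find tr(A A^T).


trace(A * A^T) = sum of squares of all entries
= 6^2 + (-6)^2 + (-4)^2 + 0^2
= 36 + 36 + 16 + 0
= 88

88


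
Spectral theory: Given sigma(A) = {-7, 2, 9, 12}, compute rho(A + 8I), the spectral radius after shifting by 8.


Spectrum of A + 8I = {1, 10, 17, 20}
Spectral radius = max |lambda| over the shifted spectrum
= max(1, 10, 17, 20) = 20

20


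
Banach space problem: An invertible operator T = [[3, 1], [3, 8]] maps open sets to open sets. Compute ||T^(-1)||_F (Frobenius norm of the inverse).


det(T) = 3*8 - 1*3 = 21
T^(-1) = (1/21) * [[8, -1], [-3, 3]] = [[0.3810, -0.0476], [-0.1429, 0.1429]]
||T^(-1)||_F^2 = 0.3810^2 + (-0.0476)^2 + (-0.1429)^2 + 0.1429^2 = 0.1882
||T^(-1)||_F = sqrt(0.1882) = 0.4338

0.4338


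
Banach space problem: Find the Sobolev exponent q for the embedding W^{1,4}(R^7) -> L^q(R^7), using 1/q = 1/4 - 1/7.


Using the Sobolev embedding formula: 1/q = 1/p - k/n
1/q = 1/4 - 1/7 = 3/28
q = 1/(3/28) = 28/3 = 9.3333

9.3333


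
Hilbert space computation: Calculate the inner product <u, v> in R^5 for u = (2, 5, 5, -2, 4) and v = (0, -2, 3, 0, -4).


Computing the standard inner product <u, v> = sum u_i * v_i
= 2*0 + 5*-2 + 5*3 + -2*0 + 4*-4
= 0 + -10 + 15 + 0 + -16
= -11

-11


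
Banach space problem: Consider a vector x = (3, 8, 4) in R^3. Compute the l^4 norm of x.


The l^4 norm = (sum |x_i|^4)^(1/4)
Sum of 4th powers = 81 + 4096 + 256 = 4433
||x||_4 = (4433)^(1/4) = 8.1597

8.1597


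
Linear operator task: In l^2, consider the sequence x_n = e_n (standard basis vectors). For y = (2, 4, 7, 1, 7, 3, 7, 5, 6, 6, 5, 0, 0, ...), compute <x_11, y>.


x_11 = e_11 is the standard basis vector with 1 in position 11.
<x_11, y> = y_11 = 5
As n -> infinity, <x_n, y> -> 0, confirming weak convergence of (x_n) to 0.

5


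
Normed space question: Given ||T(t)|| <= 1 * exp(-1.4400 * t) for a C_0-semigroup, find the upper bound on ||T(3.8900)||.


||T(3.8900)|| <= 1 * exp(-1.4400 * 3.8900)
= 1 * exp(-5.6016)
= 1 * 0.0037
= 0.0037

0.0037


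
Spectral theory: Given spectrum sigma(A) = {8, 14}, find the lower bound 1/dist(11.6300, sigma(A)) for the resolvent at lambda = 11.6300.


dist(11.6300, {8, 14}) = min(|11.6300 - 8|, |11.6300 - 14|)
= min(3.6300, 2.3700) = 2.3700
Resolvent bound = 1/2.3700 = 0.4219

0.4219


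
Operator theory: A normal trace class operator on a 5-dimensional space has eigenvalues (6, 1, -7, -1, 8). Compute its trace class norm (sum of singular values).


For a normal operator, singular values equal |eigenvalues|.
Trace norm = sum |lambda_i| = 6 + 1 + 7 + 1 + 8
= 23

23


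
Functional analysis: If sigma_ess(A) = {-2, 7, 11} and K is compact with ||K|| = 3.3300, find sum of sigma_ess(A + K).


By Weyl's theorem, the essential spectrum is invariant under compact perturbations.
sigma_ess(A + K) = sigma_ess(A) = {-2, 7, 11}
Sum = -2 + 7 + 11 = 16

16


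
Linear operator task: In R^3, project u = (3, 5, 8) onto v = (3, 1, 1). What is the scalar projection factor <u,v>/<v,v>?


Computing <u,v> = 3*3 + 5*1 + 8*1 = 22
Computing <v,v> = 3^2 + 1^2 + 1^2 = 11
Projection coefficient = 22/11 = 2.0000

2.0000


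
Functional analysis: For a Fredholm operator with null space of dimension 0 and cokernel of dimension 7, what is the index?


The Fredholm index is defined as ind(T) = dim(ker T) - dim(coker T)
= 0 - 7
= -7

-7


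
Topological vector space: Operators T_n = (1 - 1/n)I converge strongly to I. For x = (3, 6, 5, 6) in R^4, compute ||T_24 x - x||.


T_24 x - x = (1 - 1/24)x - x = -x/24
||x|| = sqrt(106) = 10.2956
||T_24 x - x|| = ||x||/24 = 10.2956/24 = 0.4290

0.4290


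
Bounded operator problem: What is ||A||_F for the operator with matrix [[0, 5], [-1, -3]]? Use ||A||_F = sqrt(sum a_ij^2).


||A||_F^2 = sum a_ij^2
= 0^2 + 5^2 + (-1)^2 + (-3)^2
= 0 + 25 + 1 + 9 = 35
||A||_F = sqrt(35) = 5.9161

5.9161


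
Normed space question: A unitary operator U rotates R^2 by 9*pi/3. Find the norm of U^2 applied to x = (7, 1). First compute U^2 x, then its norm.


U is a rotation by theta = 9*pi/3
U^2 = rotation by 2*theta = 18*pi/3 = 0*pi/3 (mod 2*pi)
cos(0*pi/3) = 1.0000, sin(0*pi/3) = 0.0000
U^2 x = (1.0000 * 7 - 0.0000 * 1, 0.0000 * 7 + 1.0000 * 1)
= (7.0000, 1.0000)
||U^2 x|| = sqrt(7.0000^2 + 1.0000^2) = sqrt(50.0000) = 7.0711

7.0711


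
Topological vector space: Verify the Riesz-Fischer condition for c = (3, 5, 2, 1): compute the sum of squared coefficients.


sum |c_n|^2 = 3^2 + 5^2 + 2^2 + 1^2
= 9 + 25 + 4 + 1
= 39

39


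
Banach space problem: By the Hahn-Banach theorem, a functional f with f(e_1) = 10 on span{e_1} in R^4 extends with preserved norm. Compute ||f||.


The norm of f is given by ||f|| = sup_{||x||=1} |f(x)|.
On span{e_1}, ||e_1|| = 1, so ||f|| = |f(e_1)| / ||e_1||
= |10| / 1 = 10.0000

10.0000


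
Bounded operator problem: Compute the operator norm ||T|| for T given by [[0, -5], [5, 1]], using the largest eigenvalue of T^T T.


A^T A = [[25, 5], [5, 26]]
trace(A^T A) = 51, det(A^T A) = 625
discriminant = 51^2 - 4*625 = 101
Largest eigenvalue of A^T A = (trace + sqrt(disc))/2 = 30.5249
||T|| = sqrt(30.5249) = 5.5249

5.5249


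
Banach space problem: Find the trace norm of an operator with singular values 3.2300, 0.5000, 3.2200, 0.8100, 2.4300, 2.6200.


The nuclear norm is the sum of all singular values.
||T||_1 = 3.2300 + 0.5000 + 3.2200 + 0.8100 + 2.4300 + 2.6200
= 12.8100

12.8100


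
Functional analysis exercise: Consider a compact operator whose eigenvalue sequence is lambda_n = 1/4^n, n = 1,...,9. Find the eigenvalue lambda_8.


The eigenvalue formula gives lambda_8 = 1/4^8
= 1/65536
= 1.5259e-05

1.5259e-05


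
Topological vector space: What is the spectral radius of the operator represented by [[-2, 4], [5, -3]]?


For a 2x2 matrix, eigenvalues satisfy lambda^2 - (trace)*lambda + det = 0
trace = -2 + -3 = -5
det = -2*-3 - 4*5 = -14
discriminant = (-5)^2 - 4*(-14) = 81
spectral radius = max |eigenvalue| = 7.0000

7.0000


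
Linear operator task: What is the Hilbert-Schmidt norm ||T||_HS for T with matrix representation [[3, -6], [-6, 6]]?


The Hilbert-Schmidt norm is sqrt(sum of squares of all entries).
Sum of squares = 3^2 + (-6)^2 + (-6)^2 + 6^2
= 9 + 36 + 36 + 36 = 117
||T||_HS = sqrt(117) = 10.8167

10.8167


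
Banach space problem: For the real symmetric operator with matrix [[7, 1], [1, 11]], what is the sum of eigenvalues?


For a self-adjoint (symmetric) matrix, the eigenvalues are real.
The sum of eigenvalues equals the trace of the matrix.
trace = 7 + 11 = 18

18


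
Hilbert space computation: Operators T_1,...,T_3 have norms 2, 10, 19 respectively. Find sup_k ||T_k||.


By the Uniform Boundedness Principle, the supremum of norms is finite.
sup_k ||T_k|| = max(2, 10, 19) = 19

19


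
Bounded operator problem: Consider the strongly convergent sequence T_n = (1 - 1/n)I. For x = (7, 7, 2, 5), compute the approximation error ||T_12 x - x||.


T_12 x - x = (1 - 1/12)x - x = -x/12
||x|| = sqrt(127) = 11.2694
||T_12 x - x|| = ||x||/12 = 11.2694/12 = 0.9391

0.9391


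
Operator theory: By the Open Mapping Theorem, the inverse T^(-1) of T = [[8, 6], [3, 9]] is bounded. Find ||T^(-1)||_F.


det(T) = 8*9 - 6*3 = 54
T^(-1) = (1/54) * [[9, -6], [-3, 8]] = [[0.1667, -0.1111], [-0.0556, 0.1481]]
||T^(-1)||_F^2 = 0.1667^2 + (-0.1111)^2 + (-0.0556)^2 + 0.1481^2 = 0.0652
||T^(-1)||_F = sqrt(0.0652) = 0.2553

0.2553


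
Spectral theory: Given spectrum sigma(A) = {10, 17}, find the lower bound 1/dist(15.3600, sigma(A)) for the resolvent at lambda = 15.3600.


dist(15.3600, {10, 17}) = min(|15.3600 - 10|, |15.3600 - 17|)
= min(5.3600, 1.6400) = 1.6400
Resolvent bound = 1/1.6400 = 0.6098

0.6098


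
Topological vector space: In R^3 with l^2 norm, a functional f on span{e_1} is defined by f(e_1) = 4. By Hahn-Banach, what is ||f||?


The norm of f is given by ||f|| = sup_{||x||=1} |f(x)|.
On span{e_1}, ||e_1|| = 1, so ||f|| = |f(e_1)| / ||e_1||
= |4| / 1 = 4.0000

4.0000


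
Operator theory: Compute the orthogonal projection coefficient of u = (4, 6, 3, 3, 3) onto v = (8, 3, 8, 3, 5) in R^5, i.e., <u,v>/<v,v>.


Computing <u,v> = 4*8 + 6*3 + 3*8 + 3*3 + 3*5 = 98
Computing <v,v> = 8^2 + 3^2 + 8^2 + 3^2 + 5^2 = 171
Projection coefficient = 98/171 = 0.5731

0.5731


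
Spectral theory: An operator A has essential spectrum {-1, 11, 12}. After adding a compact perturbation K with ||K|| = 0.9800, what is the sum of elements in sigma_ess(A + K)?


By Weyl's theorem, the essential spectrum is invariant under compact perturbations.
sigma_ess(A + K) = sigma_ess(A) = {-1, 11, 12}
Sum = -1 + 11 + 12 = 22

22


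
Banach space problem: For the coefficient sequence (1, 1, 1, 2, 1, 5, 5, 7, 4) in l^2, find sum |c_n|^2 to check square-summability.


sum |c_n|^2 = 1^2 + 1^2 + 1^2 + 2^2 + 1^2 + 5^2 + 5^2 + 7^2 + 4^2
= 1 + 1 + 1 + 4 + 1 + 25 + 25 + 49 + 16
= 123

123
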